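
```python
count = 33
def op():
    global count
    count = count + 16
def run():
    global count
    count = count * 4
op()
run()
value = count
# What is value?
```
196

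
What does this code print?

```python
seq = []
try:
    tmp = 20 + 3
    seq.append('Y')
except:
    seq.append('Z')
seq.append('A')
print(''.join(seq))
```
YA

No exception, try block completes normally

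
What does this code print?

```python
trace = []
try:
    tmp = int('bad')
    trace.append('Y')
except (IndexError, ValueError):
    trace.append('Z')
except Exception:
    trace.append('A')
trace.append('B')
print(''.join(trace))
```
ZB

ValueError matches tuple containing it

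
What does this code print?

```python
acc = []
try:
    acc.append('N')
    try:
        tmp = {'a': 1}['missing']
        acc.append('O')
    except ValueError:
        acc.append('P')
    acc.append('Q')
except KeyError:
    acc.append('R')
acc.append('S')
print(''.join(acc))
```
NRS

Inner handler doesn't match, propagates to outer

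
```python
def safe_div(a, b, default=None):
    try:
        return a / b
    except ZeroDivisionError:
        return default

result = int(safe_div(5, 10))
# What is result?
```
0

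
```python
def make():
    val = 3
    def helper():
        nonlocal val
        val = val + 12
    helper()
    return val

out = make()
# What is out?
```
15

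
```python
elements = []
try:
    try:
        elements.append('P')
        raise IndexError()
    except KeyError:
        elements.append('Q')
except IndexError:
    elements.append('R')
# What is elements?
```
['P', 'R']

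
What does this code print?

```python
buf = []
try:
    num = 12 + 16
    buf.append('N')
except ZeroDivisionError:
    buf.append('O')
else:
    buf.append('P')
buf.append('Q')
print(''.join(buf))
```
NPQ

else block runs when no exception occurs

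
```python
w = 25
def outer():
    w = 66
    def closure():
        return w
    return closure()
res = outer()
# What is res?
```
66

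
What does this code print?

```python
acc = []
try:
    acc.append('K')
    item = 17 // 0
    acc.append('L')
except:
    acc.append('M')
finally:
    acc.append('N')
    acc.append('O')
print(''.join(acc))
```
KMNO

Code before exception runs, then except, then all of finally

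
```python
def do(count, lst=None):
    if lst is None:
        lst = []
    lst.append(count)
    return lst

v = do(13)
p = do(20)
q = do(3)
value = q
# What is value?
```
[3]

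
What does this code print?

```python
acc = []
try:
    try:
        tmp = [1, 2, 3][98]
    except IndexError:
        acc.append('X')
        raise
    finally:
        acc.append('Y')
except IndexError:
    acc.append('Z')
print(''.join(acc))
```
XYZ

finally runs before re-raised exception propagates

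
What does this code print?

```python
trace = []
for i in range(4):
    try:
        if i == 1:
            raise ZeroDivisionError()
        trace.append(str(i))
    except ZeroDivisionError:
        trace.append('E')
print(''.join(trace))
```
0E23

Exception on i=1 caught, loop continues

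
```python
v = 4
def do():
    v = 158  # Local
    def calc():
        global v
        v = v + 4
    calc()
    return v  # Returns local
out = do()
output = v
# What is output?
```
8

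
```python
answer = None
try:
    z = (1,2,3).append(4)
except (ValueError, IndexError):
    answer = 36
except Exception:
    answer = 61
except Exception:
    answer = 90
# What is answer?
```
61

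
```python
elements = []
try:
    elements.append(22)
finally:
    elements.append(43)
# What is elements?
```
[22, 43]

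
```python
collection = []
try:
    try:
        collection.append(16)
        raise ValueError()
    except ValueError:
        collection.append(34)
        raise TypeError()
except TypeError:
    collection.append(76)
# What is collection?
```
[16, 34, 76]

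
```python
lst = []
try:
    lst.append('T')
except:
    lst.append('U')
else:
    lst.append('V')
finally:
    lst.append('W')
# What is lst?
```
['T', 'V', 'W']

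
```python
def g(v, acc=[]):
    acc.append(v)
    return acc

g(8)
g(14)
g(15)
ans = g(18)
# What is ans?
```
[8, 14, 15, 18]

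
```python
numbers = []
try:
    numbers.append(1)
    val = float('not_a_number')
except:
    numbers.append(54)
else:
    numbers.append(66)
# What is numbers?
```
[1, 54]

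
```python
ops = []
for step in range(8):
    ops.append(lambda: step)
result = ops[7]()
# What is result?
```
7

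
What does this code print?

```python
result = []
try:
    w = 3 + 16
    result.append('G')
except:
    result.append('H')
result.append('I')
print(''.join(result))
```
GI

No exception, try block completes normally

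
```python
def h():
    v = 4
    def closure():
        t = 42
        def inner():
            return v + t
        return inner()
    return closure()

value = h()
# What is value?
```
46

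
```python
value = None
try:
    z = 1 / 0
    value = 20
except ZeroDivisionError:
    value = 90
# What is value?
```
90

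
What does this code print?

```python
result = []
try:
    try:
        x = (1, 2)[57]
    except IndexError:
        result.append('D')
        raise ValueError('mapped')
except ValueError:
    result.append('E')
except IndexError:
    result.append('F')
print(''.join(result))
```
DE

New ValueError raised, caught by outer ValueError handler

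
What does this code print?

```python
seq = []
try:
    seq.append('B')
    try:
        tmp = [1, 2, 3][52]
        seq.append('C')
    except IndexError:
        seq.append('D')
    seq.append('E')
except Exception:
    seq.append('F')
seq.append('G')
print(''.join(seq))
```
BDEG

Inner exception caught by inner handler, outer continues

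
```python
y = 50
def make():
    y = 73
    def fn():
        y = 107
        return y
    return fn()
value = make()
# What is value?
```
107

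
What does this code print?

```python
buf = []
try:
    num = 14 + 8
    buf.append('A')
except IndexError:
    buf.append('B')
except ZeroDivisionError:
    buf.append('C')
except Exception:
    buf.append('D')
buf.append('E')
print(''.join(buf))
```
AE

No exception, try block completes normally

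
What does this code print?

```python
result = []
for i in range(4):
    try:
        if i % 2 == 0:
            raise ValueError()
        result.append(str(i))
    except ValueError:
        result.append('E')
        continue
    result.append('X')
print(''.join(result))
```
E1XE3X

continue in except skips rest of loop body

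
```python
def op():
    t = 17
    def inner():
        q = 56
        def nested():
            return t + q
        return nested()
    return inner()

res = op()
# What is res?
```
73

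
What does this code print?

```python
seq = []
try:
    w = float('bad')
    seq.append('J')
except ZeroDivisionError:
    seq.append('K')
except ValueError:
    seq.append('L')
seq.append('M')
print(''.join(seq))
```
LM

ValueError is caught by its specific handler, not ZeroDivisionError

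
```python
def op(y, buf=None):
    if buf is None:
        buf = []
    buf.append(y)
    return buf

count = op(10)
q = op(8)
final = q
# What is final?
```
[8]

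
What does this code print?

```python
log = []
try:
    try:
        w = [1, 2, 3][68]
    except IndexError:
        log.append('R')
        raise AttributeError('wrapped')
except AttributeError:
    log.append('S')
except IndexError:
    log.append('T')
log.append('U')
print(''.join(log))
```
RSU

AttributeError raised and caught, original IndexError not re-raised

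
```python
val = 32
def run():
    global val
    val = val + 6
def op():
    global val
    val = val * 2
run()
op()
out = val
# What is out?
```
76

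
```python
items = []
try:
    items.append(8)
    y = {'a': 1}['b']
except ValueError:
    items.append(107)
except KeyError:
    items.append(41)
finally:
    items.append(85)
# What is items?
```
[8, 41, 85]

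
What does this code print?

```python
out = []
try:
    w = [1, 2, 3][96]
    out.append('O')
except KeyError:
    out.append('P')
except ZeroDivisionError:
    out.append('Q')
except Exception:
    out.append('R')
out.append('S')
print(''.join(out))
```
RS

IndexError not specifically caught, falls to Exception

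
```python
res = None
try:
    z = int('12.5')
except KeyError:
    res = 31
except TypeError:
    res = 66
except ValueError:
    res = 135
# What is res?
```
135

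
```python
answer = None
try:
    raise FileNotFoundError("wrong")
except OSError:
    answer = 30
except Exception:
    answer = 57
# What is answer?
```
30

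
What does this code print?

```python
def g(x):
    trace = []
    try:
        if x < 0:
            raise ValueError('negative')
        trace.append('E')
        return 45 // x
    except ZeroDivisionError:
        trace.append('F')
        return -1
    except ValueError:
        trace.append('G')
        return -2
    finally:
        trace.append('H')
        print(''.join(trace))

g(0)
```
EFH

x=0 causes ZeroDivisionError, caught, finally prints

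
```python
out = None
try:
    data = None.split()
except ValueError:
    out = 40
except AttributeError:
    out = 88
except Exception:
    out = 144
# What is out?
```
88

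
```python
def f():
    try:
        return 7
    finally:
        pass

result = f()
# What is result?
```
7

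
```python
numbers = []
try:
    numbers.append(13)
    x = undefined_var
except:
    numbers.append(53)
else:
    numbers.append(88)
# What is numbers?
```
[13, 53]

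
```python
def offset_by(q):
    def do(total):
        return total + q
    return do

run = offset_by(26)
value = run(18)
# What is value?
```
44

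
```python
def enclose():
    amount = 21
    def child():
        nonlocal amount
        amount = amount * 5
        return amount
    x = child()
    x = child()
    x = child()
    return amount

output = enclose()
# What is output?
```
2625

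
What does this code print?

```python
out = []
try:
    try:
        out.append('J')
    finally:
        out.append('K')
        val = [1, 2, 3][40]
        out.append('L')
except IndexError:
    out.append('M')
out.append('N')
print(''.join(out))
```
JKMN

Exception in inner finally caught by outer except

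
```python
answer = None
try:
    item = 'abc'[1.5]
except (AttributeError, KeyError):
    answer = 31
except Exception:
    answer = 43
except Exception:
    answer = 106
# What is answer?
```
43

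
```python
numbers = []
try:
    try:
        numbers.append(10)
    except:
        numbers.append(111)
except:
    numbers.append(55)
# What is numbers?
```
[10]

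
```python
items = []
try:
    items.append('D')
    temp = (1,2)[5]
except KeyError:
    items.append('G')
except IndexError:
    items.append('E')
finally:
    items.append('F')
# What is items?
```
['D', 'E', 'F']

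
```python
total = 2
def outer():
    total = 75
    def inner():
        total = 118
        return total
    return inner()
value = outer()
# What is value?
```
118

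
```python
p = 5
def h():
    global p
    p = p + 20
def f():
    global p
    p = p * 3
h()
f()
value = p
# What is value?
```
75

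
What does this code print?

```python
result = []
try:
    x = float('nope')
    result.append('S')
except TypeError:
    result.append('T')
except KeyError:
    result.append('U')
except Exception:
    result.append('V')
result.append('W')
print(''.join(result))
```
VW

ValueError not specifically caught, falls to Exception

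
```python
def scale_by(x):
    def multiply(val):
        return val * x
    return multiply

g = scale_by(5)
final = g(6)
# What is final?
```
30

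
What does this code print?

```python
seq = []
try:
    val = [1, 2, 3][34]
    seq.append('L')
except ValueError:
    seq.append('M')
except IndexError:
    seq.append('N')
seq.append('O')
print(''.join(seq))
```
NO

IndexError is caught by its specific handler, not ValueError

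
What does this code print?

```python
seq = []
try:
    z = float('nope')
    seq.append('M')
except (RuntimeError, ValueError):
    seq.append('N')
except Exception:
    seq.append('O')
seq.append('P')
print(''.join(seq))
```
NP

ValueError matches tuple containing it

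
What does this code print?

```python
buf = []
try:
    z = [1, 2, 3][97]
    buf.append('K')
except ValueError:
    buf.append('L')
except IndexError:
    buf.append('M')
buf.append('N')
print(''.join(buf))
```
MN

IndexError is caught by its specific handler, not ValueError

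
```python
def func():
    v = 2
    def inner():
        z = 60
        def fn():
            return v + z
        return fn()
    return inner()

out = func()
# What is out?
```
62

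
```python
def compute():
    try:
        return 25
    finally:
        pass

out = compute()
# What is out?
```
25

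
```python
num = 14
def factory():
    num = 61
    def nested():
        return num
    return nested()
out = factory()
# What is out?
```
61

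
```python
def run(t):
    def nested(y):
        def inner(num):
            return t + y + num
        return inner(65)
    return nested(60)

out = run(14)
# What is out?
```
139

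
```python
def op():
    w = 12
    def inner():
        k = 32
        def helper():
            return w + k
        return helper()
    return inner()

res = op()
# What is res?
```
44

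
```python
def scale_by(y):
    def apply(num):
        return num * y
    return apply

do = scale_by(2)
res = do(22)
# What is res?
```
44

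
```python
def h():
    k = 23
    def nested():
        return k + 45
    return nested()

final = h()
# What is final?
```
68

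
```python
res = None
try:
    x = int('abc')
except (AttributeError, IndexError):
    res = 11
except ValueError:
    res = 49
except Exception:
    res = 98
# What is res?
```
49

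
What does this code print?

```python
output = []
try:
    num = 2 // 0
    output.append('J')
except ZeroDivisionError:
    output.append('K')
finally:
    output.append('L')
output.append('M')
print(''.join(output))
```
KLM

finally always runs, even after exception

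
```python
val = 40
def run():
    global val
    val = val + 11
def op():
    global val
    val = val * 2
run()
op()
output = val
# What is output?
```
102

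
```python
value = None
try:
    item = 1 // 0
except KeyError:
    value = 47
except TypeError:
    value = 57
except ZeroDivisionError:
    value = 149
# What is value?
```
149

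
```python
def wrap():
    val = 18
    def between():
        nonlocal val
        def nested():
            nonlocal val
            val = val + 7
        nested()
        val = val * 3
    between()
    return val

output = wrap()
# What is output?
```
75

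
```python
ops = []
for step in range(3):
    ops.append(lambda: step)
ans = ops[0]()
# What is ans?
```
2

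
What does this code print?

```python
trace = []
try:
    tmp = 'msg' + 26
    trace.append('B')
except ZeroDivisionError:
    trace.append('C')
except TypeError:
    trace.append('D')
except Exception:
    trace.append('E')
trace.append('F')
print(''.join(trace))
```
DF

TypeError matches before generic Exception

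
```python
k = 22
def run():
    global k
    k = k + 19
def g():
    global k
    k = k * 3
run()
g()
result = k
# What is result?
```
123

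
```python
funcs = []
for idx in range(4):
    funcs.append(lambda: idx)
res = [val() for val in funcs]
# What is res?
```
[3, 3, 3, 3]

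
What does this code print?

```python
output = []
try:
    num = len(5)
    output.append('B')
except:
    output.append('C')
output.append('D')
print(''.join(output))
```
CD

Exception raised in try, caught by bare except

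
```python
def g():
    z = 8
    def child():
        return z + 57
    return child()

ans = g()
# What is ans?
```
65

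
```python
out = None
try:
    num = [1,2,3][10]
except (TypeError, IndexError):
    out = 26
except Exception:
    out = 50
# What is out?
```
26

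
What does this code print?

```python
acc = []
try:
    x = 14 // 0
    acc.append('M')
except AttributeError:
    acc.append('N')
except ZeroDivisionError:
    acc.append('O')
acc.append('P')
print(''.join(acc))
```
OP

ZeroDivisionError is caught by its specific handler, not AttributeError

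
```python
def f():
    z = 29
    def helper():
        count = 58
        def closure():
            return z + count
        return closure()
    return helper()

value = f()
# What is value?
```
87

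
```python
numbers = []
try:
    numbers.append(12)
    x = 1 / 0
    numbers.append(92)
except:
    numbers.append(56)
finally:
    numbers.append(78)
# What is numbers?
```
[12, 56, 78]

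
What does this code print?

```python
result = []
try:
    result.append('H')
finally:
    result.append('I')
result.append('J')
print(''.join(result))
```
HIJ

try/finally without except, no exception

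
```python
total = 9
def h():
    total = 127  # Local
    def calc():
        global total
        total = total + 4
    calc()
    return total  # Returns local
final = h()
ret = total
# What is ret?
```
13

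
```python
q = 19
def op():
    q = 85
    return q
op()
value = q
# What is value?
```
19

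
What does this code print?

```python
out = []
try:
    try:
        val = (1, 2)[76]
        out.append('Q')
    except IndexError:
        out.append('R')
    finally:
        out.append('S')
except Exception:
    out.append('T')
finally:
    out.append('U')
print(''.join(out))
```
RSU

Both finally blocks run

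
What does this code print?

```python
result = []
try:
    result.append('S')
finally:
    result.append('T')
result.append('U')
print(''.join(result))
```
STU

try/finally without except, no exception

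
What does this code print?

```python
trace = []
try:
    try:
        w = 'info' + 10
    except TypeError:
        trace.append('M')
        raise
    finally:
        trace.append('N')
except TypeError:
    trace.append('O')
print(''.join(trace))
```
MNO

finally runs before re-raised exception propagates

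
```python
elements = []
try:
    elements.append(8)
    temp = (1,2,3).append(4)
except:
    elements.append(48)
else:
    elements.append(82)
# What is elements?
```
[8, 48]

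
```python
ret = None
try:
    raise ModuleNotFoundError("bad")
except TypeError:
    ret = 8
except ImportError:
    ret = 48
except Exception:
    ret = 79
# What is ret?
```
48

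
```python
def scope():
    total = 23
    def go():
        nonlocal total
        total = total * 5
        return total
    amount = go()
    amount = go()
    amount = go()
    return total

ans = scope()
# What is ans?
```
2875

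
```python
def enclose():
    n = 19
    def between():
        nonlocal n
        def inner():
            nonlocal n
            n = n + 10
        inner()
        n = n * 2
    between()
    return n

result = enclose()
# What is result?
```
58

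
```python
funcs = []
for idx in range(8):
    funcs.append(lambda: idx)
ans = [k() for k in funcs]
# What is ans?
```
[7, 7, 7, 7, 7, 7, 7, 7]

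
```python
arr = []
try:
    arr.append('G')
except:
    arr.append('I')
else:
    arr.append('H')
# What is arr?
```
['G', 'H']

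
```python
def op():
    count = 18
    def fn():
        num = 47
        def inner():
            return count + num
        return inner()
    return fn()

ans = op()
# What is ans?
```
65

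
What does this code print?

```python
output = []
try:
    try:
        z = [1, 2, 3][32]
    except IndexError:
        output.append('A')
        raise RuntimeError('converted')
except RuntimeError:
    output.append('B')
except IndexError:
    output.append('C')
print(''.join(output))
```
AB

New RuntimeError raised, caught by outer RuntimeError handler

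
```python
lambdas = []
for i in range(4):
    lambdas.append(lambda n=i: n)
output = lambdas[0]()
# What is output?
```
0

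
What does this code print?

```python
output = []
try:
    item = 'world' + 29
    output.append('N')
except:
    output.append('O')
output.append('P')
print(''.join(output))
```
OP

Exception raised in try, caught by bare except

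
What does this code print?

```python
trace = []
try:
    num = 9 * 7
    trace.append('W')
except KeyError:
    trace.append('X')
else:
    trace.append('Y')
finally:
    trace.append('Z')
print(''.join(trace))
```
WYZ

else runs before finally when no exception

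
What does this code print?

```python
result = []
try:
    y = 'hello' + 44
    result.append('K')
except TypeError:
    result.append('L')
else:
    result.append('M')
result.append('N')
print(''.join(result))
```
LN

else block skipped when exception is caught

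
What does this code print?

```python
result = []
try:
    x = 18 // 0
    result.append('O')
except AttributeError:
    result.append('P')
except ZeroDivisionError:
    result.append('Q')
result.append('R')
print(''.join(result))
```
QR

ZeroDivisionError is caught by its specific handler, not AttributeError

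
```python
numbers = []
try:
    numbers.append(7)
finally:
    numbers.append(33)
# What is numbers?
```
[7, 33]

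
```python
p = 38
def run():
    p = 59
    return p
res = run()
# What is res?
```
59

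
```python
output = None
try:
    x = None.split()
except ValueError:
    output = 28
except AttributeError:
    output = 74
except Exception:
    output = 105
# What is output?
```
74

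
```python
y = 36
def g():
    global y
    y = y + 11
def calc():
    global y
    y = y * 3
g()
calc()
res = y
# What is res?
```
141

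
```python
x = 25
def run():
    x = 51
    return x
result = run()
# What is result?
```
51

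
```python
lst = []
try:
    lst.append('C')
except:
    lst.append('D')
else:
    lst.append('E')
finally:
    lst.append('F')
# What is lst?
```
['C', 'E', 'F']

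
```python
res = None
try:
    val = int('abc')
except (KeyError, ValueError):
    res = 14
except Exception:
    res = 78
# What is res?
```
14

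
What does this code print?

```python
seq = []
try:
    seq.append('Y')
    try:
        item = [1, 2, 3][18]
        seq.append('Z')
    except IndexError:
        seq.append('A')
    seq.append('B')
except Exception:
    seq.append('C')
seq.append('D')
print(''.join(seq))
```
YABD

Inner exception caught by inner handler, outer continues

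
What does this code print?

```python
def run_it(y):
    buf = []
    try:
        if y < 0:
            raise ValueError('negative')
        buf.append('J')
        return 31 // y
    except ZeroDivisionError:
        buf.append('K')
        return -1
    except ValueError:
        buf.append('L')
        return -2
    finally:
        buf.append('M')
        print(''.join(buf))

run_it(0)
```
JKM

y=0 causes ZeroDivisionError, caught, finally prints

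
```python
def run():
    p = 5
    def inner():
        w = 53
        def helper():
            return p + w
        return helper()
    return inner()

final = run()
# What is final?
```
58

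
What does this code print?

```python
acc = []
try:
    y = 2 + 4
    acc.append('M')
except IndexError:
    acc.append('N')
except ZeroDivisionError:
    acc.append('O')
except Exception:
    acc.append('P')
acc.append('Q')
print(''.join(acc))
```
MQ

No exception, try block completes normally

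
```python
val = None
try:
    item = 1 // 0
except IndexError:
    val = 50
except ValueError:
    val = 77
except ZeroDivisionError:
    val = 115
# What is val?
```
115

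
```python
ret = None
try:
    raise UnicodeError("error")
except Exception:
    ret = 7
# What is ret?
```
7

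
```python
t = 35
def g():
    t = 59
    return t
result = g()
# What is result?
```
59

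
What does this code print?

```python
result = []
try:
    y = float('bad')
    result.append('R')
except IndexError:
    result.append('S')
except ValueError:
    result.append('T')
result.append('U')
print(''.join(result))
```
TU

ValueError is caught by its specific handler, not IndexError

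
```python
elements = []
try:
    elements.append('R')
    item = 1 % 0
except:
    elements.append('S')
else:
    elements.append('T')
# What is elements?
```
['R', 'S']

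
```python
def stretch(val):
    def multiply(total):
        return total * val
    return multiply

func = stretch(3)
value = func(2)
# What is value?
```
6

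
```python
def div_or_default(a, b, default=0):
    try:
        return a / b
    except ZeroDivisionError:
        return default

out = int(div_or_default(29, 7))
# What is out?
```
4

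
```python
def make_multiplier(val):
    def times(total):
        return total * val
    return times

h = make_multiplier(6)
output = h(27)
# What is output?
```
162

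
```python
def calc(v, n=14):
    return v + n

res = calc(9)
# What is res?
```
23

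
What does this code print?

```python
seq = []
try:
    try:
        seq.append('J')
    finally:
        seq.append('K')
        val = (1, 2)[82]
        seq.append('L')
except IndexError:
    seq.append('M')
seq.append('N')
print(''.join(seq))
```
JKMN

Exception in inner finally caught by outer except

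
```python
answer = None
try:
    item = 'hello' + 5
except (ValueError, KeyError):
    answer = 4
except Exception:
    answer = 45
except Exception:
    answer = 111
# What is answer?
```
45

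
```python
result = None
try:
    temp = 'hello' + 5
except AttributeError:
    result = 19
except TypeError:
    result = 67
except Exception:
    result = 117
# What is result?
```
67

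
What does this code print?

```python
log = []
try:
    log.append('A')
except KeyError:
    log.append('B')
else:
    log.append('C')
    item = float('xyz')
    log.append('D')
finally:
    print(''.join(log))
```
AC

Try succeeds, else appends 'C', ValueError in else is uncaught, finally prints before exception propagates ('D' never appended)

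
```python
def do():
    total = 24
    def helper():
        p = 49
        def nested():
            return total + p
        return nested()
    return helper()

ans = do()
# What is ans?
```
73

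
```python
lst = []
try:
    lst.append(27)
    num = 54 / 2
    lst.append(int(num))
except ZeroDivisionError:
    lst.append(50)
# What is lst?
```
[27, 27]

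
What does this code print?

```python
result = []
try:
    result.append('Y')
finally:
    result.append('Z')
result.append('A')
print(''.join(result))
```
YZA

try/finally without except, no exception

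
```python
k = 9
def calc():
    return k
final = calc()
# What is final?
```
9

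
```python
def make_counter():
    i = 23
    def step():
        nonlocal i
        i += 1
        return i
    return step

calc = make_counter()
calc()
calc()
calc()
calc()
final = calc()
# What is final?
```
28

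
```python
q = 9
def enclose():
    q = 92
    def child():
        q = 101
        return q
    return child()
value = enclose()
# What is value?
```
101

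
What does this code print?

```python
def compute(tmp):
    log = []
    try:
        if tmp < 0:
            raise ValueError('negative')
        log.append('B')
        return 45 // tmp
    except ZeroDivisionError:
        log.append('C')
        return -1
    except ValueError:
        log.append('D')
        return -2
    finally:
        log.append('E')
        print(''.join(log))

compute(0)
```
BCE

tmp=0 causes ZeroDivisionError, caught, finally prints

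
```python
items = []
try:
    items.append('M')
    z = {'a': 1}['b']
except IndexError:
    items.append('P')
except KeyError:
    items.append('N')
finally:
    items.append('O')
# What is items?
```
['M', 'N', 'O']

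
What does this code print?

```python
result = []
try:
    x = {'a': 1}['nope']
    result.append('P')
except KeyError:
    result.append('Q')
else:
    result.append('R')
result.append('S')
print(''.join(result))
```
QS

else block skipped when exception is caught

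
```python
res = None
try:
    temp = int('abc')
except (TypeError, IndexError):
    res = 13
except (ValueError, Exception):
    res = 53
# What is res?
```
53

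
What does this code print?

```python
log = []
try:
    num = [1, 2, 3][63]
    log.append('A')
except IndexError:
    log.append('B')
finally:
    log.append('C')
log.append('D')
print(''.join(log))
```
BCD

finally always runs, even after exception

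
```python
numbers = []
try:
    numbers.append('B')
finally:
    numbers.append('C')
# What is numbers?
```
['B', 'C']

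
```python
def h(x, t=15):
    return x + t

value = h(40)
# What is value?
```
55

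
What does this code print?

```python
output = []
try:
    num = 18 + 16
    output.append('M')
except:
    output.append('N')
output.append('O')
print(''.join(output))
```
MO

No exception, try block completes normally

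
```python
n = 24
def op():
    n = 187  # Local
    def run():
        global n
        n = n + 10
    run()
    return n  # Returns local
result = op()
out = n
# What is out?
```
34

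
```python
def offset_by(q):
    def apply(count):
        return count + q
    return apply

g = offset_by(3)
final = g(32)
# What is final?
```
35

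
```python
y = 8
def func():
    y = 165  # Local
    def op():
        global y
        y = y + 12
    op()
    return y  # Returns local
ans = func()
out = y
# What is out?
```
20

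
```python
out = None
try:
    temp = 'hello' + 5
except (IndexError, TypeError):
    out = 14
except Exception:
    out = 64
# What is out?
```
14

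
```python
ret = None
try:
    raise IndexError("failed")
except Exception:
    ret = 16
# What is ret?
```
16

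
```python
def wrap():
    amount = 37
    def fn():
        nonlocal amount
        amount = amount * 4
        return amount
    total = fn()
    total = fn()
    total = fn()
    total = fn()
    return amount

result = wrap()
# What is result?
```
9472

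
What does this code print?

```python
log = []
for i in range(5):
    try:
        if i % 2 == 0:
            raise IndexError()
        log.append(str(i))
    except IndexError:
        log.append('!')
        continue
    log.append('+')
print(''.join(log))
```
!1+!3+!

continue in except skips rest of loop body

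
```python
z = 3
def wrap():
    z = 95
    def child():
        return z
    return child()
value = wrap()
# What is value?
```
95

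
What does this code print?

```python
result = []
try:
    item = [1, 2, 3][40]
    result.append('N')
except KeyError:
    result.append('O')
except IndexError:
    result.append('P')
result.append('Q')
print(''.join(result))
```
PQ

IndexError is caught by its specific handler, not KeyError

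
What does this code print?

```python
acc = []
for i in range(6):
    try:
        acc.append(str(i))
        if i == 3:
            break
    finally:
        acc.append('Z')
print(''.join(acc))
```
0Z1Z2Z3Z

finally runs even when breaking out of loop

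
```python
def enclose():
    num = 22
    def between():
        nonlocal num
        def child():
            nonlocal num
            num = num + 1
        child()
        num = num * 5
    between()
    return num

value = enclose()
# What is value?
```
115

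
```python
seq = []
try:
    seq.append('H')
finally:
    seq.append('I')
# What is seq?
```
['H', 'I']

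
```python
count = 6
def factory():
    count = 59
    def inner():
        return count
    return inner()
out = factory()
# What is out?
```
59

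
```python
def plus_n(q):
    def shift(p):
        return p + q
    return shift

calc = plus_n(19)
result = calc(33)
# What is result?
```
52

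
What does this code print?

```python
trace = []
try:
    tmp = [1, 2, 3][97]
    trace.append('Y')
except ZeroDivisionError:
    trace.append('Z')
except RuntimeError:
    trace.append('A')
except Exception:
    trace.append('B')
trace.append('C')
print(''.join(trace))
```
BC

IndexError not specifically caught, falls to Exception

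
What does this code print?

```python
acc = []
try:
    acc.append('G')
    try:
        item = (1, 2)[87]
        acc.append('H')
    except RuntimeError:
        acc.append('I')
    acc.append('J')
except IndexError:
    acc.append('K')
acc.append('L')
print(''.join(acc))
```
GKL

Inner handler doesn't match, propagates to outer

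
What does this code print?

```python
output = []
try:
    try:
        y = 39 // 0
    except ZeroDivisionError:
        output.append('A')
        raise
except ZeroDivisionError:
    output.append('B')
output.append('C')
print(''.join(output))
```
ABC

raise without argument re-raises current exception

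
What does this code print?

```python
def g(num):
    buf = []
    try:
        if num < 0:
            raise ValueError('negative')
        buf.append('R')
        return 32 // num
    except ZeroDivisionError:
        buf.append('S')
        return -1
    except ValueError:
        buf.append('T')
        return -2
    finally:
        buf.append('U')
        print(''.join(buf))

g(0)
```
RSU

num=0 causes ZeroDivisionError, caught, finally prints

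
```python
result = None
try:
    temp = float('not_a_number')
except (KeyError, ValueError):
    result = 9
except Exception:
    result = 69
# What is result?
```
9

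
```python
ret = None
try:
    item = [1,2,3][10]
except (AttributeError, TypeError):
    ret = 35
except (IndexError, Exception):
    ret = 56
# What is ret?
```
56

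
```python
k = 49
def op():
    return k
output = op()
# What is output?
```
49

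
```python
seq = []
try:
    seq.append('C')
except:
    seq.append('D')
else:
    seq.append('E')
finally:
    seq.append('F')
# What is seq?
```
['C', 'E', 'F']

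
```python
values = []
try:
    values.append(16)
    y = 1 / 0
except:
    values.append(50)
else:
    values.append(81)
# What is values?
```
[16, 50]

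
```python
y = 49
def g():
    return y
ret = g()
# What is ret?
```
49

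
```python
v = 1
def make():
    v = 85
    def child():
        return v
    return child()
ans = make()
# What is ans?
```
85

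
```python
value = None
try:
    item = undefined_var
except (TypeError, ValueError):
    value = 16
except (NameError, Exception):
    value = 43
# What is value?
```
43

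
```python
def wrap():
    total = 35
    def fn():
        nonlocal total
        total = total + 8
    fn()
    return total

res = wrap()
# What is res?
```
43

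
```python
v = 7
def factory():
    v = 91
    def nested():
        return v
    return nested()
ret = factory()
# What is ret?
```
91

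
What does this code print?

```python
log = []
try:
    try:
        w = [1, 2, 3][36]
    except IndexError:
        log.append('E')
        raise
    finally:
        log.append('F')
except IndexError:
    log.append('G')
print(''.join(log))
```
EFG

finally runs before re-raised exception propagates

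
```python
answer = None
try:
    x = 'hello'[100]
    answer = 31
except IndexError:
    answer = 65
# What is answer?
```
65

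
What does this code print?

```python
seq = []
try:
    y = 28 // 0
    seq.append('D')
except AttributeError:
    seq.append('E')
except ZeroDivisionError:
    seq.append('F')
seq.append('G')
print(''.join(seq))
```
FG

ZeroDivisionError is caught by its specific handler, not AttributeError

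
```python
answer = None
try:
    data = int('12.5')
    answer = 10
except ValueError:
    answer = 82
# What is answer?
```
82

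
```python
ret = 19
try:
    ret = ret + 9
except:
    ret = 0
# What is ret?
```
28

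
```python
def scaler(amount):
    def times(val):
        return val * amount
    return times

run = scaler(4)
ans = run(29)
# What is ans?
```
116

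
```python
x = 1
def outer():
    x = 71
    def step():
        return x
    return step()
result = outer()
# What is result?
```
71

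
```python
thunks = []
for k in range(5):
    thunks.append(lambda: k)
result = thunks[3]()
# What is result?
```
4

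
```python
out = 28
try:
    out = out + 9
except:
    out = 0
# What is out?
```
37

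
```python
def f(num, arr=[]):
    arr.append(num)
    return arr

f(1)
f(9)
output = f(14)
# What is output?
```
[1, 9, 14]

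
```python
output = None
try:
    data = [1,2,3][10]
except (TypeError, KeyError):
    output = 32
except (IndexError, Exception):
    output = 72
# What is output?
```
72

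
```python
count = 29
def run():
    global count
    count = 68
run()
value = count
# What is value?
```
68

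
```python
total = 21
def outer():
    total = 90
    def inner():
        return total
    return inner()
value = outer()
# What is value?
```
90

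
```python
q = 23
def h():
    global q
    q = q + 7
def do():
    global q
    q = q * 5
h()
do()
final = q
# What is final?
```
150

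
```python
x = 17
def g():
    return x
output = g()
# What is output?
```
17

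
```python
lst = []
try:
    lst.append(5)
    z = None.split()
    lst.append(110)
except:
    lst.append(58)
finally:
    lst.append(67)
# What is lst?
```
[5, 58, 67]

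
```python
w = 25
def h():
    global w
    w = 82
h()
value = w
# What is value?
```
82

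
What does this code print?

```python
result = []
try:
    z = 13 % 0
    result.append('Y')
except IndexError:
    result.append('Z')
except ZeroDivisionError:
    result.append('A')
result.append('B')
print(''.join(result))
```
AB

ZeroDivisionError is caught by its specific handler, not IndexError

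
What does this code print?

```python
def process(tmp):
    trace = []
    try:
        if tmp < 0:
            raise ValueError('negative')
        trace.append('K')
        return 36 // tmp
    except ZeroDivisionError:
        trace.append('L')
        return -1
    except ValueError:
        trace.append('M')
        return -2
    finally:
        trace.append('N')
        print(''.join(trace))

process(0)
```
KLN

tmp=0 causes ZeroDivisionError, caught, finally prints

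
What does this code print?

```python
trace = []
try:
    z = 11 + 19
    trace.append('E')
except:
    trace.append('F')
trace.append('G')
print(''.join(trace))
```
EG

No exception, try block completes normally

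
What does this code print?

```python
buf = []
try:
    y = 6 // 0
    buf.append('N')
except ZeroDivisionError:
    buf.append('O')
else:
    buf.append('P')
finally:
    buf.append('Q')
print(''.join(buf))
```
OQ

Exception: except runs, else skipped, finally runs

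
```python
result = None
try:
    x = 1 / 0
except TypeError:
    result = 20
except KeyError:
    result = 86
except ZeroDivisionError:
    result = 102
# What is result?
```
102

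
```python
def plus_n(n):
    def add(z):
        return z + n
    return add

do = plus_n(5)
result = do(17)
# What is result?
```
22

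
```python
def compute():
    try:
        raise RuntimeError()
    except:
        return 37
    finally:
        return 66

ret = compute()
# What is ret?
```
66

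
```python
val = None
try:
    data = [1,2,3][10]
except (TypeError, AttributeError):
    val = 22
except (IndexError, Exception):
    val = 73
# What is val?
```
73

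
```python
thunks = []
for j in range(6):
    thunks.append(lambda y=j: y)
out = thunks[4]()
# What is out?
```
4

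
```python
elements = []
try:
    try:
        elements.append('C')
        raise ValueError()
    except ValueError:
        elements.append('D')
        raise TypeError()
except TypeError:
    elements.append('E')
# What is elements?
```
['C', 'D', 'E']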